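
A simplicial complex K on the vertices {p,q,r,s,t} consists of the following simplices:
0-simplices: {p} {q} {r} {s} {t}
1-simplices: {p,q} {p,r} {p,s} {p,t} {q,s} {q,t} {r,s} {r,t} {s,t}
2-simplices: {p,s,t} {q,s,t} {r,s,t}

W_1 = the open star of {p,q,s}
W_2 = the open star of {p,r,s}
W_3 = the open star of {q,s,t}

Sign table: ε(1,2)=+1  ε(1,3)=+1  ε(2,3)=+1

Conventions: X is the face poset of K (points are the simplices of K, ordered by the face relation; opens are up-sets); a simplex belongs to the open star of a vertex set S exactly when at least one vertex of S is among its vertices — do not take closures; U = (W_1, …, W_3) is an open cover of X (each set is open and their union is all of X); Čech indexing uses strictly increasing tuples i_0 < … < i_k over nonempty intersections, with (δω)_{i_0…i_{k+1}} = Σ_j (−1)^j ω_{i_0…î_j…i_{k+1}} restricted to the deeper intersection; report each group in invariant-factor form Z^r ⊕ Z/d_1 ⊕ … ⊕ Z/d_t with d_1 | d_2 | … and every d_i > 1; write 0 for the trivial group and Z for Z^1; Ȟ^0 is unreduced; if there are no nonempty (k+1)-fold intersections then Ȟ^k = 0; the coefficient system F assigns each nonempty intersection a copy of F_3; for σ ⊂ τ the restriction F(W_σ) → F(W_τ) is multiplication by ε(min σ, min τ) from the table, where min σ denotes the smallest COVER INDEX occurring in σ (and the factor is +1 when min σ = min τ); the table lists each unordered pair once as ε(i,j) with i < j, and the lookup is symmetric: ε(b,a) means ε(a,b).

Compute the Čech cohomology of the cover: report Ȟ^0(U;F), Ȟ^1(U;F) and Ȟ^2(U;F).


intersection data:
  W1={{p},{q},{s},{p,q},{p,r},{p,s},{p,t},{q,s},{q,t},{r,s},{s,t},{p,s,t},{q,s,t},{r,s,t}} W2={{p},{r},{s},{p,q},{p,r},{p,s},{p,t},{q,s},{r,s},{r,t},{s,t},{p,s,t},{q,s,t},{r,s,t}} W3={{q},{s},{t},{p,q},{p,s},{p,t},{q,s},{q,t},{r,s},{r,t},{s,t},{p,s,t},{q,s,t},{r,s,t}}
  W12={{p},{s},{p,q},{p,r},{p,s},{p,t},{q,s},{r,s},{s,t},{p,s,t},{q,s,t},{r,s,t}} W13={{q},{s},{p,q},{p,s},{p,t},{q,s},{q,t},{r,s},{s,t},{p,s,t},{q,s,t},{r,s,t}} W23={{s},{p,q},{p,s},{p,t},{q,s},{r,s},{r,t},{s,t},{p,s,t},{q,s,t},{r,s,t}}
  W123={{s},{p,q},{p,s},{p,t},{q,s},{r,s},{s,t},{p,s,t},{q,s,t},{r,s,t}}
C dims 3,3,1; δ0: rk_F3 2; δ1: rk_F3 1
Ȟ^0 = (3 − 2) − 0 = 1, so Ȟ^0 ≅ Z/3
Ȟ^1 = (3 − 1) − 2 = 0, so Ȟ^1 ≅ 0
Ȟ^2 = (1 − 0) − 1 = 0, so Ȟ^2 ≅ 0

Ȟ^0 ≅ Z/3, Ȟ^1 ≅ 0, Ȟ^2 ≅ 0


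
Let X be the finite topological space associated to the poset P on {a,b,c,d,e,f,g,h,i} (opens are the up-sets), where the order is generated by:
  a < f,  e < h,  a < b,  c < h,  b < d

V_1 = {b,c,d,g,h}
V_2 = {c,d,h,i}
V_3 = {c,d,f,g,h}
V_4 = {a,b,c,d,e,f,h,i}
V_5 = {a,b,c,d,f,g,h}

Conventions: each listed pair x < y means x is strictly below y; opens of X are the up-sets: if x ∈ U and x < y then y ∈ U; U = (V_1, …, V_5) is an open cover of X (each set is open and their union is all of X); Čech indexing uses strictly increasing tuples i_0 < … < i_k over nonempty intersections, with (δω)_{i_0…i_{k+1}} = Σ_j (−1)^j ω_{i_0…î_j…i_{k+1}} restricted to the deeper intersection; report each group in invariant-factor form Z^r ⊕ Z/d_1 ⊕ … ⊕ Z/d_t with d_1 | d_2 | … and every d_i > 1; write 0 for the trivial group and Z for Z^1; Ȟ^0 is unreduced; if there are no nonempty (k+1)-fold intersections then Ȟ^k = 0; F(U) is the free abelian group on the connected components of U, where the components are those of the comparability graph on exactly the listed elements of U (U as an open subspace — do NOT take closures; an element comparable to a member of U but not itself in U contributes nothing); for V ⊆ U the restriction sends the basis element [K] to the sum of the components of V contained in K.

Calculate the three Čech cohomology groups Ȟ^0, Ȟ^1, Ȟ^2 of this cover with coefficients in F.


Ȟ^0 ≅ Z^4, Ȟ^1 ≅ 0, Ȟ^2 ≅ 0

cover nerve:
  V12={c,d,h} V13={c,d,g,h} V14={b,c,d,h} V15={b,c,d,g,h} V23={c,d,h} V24={c,d,h,i} V25={c,d,h} V34={c,d,f,h} V35={c,d,f,g,h} V45={a,b,c,d,f,h}
  V123={c,d,h} V124={c,d,h} V125={c,d,h} V134={c,d,h} V135={c,d,g,h} V145={b,c,d,h} V234={c,d,h} V235={c,d,h} V245={c,d,h} V345={c,d,f,h}
  V1234={c,d,h} V1235={c,d,h} V1245={c,d,h} V1345={c,d,h} V2345={c,d,h}
  V12345={c,d,h}
components per intersection:
  V1: {b,d} {c,h} {g}
  V2: {c,h} {d} {i}
  V3: {c,h} {d} {f} {g}
  V4: {a,b,d,f} {c,e,h} {i}
  V5: {a,b,d,f} {c,h} {g}
  V12: {c,h} {d}
  V13: {c,h} {d} {g}
  V14: {b,d} {c,h}
  V15: {b,d} {c,h} {g}
  V23: {c,h} {d}
  V24: {c,h} {d} {i}
  V25: {c,h} {d}
  V34: {c,h} {d} {f}
  V35: {c,h} {d} {f} {g}
  V45: {a,b,d,f} {c,h}
  V123: {c,h} {d}
  V124: {c,h} {d}
  V125: {c,h} {d}
  V134: {c,h} {d}
  V135: {c,h} {d} {g}
  V145: {b,d} {c,h}
  V234: {c,h} {d}
  V235: {c,h} {d}
  V245: {c,h} {d}
  V345: {c,h} {d} {f}
  V1234: {c,h} {d}
  V1235: {c,h} {d}
  V1245: {c,h} {d}
  V1345: {c,h} {d}
  V2345: {c,h} {d}
  V12345: {c,h} {d}
C dims 16,26,22,10; δ0: rk 12, SNF 1^12; δ1: rk 14, SNF 1^14; δ2: rk 8, SNF 1^8
Ȟ^0: (16−12)−0=4 ⇒ Z^4
Ȟ^1: (26−14)−12=0 ⇒ 0
Ȟ^2: (22−8)−14=0 ⇒ 0


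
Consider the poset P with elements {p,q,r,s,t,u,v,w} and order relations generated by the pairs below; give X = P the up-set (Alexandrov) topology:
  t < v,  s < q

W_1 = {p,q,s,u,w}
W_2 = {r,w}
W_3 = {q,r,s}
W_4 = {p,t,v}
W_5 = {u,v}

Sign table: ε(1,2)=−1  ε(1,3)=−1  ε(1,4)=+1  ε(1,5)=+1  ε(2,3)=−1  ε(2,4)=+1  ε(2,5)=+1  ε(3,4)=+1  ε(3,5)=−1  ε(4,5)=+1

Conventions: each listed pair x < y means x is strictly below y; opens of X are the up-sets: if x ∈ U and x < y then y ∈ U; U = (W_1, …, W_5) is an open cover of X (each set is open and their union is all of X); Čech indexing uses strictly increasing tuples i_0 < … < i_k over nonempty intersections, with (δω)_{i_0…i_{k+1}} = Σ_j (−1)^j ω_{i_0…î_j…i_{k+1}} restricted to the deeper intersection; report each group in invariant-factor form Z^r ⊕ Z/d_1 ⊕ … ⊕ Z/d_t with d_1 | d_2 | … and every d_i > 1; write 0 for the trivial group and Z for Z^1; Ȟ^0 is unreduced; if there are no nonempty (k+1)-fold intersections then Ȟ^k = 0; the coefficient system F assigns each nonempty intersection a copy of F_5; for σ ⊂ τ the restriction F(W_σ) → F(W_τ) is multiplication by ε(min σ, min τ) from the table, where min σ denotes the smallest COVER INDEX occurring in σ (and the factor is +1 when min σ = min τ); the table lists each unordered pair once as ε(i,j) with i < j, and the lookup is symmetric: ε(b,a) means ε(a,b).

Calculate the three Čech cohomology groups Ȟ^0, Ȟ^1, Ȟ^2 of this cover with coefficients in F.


Ȟ^0 ≅ 0,  Ȟ^1 ≅ Z/5,  Ȟ^2 ≅ 0

cover nerve:
  W12={w} W13={q,s} W14={p} W15={u} W23={r} W45={v}
C dims 5,6; δ0: rk_F5 5
Ȟ^0: (5−5)−0=0 ⇒ 0
Ȟ^1: (6−0)−5=1 ⇒ Z/5
Ȟ^2: (0−0)−0=0 ⇒ 0


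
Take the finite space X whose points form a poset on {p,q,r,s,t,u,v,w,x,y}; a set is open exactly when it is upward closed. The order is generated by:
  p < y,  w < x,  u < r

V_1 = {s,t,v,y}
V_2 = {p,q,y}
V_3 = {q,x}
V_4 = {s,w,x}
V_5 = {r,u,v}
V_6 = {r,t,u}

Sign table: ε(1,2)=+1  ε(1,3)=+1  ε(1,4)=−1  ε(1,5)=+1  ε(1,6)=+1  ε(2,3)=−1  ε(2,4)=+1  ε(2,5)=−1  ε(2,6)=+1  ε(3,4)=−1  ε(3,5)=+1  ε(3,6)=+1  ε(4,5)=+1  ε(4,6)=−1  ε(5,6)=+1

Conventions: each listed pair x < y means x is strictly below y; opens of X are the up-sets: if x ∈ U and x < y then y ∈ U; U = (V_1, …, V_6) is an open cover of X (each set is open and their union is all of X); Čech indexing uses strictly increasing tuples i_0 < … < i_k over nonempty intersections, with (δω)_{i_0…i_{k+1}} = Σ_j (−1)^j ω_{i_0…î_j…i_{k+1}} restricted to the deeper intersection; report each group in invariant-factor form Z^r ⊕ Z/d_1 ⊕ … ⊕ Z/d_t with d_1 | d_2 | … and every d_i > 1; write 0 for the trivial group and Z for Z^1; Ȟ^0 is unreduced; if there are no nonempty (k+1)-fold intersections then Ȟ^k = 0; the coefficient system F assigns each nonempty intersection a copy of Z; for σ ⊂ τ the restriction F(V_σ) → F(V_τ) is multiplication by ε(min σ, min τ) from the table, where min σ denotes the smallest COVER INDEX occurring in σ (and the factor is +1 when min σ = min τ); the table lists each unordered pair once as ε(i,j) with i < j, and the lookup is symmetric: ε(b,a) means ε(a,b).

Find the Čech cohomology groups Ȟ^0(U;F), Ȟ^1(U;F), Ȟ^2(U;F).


Ȟ^0(U;F) ≅ 0,  Ȟ^1(U;F) ≅ Z ⊕ Z/2,  Ȟ^2(U;F) ≅ 0

nonempty overlaps:
  V12={y} V14={s} V15={v} V16={t} V23={q} V34={x} V56={r,u}
C dims 6,7; δ0: rk 6, SNF 1^5·2
degree 0: 6−6−0 = 0 → Ȟ^0 ≅ 0
degree 1: 7−0−6 = 1 plus torsion [2] → Ȟ^1 ≅ Z ⊕ Z/2
degree 2: 0−0−0 = 0 → Ȟ^2 ≅ 0


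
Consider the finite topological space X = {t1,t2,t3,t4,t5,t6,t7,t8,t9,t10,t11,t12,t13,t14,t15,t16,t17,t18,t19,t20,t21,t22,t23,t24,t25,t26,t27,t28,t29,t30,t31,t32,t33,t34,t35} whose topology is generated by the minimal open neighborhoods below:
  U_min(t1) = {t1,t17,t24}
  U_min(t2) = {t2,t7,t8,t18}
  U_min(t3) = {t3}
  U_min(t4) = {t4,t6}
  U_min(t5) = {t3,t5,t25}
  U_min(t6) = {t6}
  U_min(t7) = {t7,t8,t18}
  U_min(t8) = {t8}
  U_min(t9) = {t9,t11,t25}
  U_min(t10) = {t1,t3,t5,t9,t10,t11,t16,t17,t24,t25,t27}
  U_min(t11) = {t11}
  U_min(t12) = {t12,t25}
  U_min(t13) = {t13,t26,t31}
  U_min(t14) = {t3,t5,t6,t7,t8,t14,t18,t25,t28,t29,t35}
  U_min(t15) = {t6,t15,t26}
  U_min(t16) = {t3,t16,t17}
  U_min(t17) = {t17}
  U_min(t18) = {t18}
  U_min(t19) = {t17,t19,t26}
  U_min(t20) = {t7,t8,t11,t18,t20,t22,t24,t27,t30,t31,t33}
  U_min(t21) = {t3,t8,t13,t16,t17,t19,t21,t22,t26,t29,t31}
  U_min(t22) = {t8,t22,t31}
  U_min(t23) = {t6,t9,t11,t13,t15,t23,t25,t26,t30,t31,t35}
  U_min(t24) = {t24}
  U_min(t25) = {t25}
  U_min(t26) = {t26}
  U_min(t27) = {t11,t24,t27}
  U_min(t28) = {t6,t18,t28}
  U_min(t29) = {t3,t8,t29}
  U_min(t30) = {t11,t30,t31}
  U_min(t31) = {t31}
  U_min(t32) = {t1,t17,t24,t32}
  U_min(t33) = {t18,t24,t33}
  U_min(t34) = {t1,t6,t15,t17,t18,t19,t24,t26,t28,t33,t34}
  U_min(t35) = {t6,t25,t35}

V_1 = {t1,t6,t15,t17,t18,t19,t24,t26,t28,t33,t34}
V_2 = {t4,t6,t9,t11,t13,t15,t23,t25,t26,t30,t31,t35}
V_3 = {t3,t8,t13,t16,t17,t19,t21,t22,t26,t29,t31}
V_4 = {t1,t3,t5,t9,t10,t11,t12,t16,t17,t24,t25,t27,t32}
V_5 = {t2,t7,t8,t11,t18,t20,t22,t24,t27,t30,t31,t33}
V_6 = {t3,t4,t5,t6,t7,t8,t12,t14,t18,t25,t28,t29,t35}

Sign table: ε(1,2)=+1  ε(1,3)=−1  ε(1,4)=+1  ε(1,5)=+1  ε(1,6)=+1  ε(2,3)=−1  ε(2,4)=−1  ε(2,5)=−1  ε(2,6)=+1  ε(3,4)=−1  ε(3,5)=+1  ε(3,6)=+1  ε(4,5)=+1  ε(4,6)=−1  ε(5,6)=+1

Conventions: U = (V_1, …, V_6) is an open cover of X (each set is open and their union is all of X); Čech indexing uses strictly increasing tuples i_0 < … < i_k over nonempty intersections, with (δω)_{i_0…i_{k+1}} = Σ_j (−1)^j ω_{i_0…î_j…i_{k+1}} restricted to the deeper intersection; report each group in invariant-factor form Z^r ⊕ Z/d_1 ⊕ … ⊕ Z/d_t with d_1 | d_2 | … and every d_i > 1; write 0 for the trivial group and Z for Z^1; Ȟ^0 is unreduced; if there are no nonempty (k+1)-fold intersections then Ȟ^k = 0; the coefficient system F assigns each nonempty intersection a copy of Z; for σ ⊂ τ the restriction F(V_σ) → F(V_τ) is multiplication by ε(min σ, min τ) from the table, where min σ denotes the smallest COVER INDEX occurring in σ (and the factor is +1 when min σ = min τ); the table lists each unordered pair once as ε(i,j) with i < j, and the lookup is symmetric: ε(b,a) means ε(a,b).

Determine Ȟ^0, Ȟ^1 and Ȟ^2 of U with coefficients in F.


Ȟ^0 ≅ 0, Ȟ^1 ≅ Z/2, Ȟ^2 ≅ Z

nerve simplices:
  V12={t6,t15,t26} V13={t17,t19,t26} V14={t1,t17,t24} V15={t18,t24,t33} V16={t6,t18,t28} V23={t13,t26,t31} V24={t9,t11,t25} V25={t11,t30,t31} V26={t4,t6,t25,t35} V34={t3,t16,t17} V35={t8,t22,t31} V36={t3,t8,t29} V45={t11,t24,t27} V46={t3,t5,t12,t25} V56={t7,t8,t18}
  V123={t26} V126={t6} V134={t17} V145={t24} V156={t18} V235={t31} V245={t11} V246={t25} V346={t3} V356={t8}
C dims 6,15,10; δ0: rk 6, SNF 1^5·2; δ1: rk 9, SNF 1^9
degree 0: 6−6−0 = 0 → Ȟ^0 ≅ 0
degree 1: 15−9−6 = 0 plus torsion [2] → Ȟ^1 ≅ Z/2
degree 2: 10−0−9 = 1 → Ȟ^2 ≅ Z


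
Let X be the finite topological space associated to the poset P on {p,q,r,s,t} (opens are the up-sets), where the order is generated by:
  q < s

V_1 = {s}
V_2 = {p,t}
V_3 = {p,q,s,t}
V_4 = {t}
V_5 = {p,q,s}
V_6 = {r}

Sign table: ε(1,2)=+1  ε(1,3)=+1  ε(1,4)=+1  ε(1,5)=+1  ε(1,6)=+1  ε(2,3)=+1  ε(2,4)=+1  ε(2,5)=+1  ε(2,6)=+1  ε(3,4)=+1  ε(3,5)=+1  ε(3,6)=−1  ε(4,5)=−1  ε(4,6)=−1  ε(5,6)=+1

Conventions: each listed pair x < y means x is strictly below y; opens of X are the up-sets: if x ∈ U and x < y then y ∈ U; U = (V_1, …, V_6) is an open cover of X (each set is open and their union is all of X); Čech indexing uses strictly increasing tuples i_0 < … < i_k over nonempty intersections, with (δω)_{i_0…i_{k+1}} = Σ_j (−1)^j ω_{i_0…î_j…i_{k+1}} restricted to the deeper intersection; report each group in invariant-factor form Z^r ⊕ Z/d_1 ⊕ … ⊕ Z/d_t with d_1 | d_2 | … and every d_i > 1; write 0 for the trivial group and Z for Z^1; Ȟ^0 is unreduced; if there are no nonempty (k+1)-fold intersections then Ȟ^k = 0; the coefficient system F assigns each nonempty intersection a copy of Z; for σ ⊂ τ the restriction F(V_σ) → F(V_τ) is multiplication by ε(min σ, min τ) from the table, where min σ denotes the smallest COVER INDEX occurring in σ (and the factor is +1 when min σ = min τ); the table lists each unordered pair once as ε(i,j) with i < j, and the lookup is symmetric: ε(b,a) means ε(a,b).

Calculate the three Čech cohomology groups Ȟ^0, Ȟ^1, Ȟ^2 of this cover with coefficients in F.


nerve simplices:
  V13={s} V15={s} V23={p,t} V24={t} V25={p} V34={t} V35={p,q,s}
  V135={s} V234={t} V235={p}
C dims 6,7,3; δ0: rk 4, SNF 1^4; δ1: rk 3, SNF 1^3
degree 0: 6−4−0 = 2 → Ȟ^0 ≅ Z^2
degree 1: 7−3−4 = 0 → Ȟ^1 ≅ 0
degree 2: 3−0−3 = 0 → Ȟ^2 ≅ 0

Ȟ^0(U;F) ≅ Z^2, Ȟ^1(U;F) ≅ 0 and Ȟ^2(U;F) ≅ 0


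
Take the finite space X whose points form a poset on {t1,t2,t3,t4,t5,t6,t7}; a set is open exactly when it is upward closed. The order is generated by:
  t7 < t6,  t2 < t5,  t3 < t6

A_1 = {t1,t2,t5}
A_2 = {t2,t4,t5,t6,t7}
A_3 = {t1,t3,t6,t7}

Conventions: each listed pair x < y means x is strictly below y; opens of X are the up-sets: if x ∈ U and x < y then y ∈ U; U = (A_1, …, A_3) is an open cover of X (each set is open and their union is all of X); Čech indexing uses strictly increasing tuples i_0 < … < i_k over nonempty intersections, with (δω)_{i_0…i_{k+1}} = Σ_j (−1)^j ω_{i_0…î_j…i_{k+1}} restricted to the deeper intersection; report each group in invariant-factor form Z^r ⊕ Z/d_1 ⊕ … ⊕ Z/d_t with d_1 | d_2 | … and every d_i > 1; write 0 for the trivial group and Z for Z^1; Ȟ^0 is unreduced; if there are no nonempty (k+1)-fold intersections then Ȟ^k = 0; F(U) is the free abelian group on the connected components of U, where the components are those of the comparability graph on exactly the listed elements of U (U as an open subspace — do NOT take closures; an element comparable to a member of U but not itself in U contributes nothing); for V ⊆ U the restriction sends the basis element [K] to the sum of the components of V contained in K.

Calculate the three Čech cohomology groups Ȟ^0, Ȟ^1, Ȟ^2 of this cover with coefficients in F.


Ȟ^0 ≅ Z^4,  Ȟ^1 ≅ 0,  Ȟ^2 ≅ 0

nerve simplices:
  A12={t2,t5} A13={t1} A23={t6,t7}
components per intersection:
  A1: {t1} {t2,t5}
  A2: {t2,t5} {t4} {t6,t7}
  A3: {t1} {t3,t6,t7}
  A12: {t2,t5}
  A13: {t1}
  A23: {t6,t7}
C dims 7,3; δ0: rk 3, SNF 1^3
degree 0: 7−3−0 = 4 → Ȟ^0 ≅ Z^4
degree 1: 3−0−3 = 0 → Ȟ^1 ≅ 0
degree 2: 0−0−0 = 0 → Ȟ^2 ≅ 0


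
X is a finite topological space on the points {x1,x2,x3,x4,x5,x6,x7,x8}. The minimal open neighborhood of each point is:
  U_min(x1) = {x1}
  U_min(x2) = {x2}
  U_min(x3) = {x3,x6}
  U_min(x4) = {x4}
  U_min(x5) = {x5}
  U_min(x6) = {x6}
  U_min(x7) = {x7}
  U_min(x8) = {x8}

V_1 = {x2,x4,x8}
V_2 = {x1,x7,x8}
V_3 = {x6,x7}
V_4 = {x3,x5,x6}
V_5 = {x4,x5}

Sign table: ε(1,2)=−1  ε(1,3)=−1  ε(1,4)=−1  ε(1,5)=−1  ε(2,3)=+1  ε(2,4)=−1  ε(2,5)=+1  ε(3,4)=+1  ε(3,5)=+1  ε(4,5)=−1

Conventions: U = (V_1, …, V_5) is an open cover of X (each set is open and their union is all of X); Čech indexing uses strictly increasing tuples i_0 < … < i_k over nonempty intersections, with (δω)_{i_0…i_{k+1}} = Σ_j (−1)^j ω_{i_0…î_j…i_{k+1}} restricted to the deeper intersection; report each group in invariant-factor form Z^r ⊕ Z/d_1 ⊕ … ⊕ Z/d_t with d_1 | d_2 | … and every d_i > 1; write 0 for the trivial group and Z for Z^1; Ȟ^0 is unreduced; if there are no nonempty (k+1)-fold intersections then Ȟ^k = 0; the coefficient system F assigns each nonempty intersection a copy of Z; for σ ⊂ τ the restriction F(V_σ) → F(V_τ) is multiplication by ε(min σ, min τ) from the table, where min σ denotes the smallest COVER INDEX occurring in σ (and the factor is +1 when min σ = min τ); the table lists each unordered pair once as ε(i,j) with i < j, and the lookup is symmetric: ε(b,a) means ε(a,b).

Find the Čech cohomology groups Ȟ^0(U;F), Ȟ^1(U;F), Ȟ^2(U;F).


nonempty intersections:
  V12={x8} V15={x4} V23={x7} V34={x6} V45={x5}
C dims 5,5; δ0: rk 5, SNF 1^4·2
Ȟ^0: (5−5)−0=0 ⇒ 0
Ȟ^1: (5−0)−5=0 plus torsion [2] ⇒ Z/2
Ȟ^2: (0−0)−0=0 ⇒ 0

Ȟ^0 = 0, Ȟ^1 = Z/2 and Ȟ^2 = 0


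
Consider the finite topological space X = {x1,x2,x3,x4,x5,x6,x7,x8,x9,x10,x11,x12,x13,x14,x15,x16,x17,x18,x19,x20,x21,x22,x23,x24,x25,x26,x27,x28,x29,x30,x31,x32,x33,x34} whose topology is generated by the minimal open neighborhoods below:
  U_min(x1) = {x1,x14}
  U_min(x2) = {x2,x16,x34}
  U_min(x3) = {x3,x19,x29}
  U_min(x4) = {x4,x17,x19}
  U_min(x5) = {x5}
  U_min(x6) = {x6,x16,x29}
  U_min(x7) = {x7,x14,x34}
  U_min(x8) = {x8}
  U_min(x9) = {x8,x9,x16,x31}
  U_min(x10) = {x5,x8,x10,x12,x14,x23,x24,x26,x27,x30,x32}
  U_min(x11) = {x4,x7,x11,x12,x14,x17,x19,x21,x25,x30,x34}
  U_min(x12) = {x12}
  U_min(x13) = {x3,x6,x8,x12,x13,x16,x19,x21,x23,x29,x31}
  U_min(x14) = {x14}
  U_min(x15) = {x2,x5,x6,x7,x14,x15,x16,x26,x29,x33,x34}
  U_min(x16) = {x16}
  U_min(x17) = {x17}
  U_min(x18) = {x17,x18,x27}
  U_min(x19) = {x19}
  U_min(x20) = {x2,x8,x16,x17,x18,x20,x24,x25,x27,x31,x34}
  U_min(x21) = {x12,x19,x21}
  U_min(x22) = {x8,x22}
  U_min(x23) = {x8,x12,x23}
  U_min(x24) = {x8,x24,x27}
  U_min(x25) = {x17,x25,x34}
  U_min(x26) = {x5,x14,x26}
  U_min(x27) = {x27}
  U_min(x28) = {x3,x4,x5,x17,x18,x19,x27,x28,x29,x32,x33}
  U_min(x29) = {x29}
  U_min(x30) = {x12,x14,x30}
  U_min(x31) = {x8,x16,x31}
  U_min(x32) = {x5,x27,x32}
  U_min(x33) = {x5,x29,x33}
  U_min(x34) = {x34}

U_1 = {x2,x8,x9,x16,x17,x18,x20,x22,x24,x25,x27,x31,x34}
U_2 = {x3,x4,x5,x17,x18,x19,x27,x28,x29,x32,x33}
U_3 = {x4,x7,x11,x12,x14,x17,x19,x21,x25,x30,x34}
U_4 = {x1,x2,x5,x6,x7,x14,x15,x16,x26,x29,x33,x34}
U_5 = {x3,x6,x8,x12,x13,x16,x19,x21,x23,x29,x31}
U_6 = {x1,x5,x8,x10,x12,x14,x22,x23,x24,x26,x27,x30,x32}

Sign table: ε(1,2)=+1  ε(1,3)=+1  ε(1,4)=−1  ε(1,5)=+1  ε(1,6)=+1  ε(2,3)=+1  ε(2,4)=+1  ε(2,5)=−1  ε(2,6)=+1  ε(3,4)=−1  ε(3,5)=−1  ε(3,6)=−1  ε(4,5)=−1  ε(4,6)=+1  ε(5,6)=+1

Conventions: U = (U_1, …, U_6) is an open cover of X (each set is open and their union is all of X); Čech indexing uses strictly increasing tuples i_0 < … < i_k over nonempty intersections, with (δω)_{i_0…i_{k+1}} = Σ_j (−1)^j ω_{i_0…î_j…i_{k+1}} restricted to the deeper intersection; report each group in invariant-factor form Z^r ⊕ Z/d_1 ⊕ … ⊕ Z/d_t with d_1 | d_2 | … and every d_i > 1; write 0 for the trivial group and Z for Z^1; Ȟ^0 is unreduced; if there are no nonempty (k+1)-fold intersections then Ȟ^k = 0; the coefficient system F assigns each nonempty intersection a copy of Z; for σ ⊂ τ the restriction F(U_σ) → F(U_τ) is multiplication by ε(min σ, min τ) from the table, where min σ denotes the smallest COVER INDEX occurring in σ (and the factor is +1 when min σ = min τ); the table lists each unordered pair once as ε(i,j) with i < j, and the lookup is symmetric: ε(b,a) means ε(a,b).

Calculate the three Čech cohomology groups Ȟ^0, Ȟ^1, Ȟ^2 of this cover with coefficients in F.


nonempty overlaps:
  U12={x17,x18,x27} U13={x17,x25,x34} U14={x2,x16,x34} U15={x8,x16,x31} U16={x8,x22,x24,x27} U23={x4,x17,x19} U24={x5,x29,x33} U25={x3,x19,x29} U26={x5,x27,x32} U34={x7,x14,x34} U35={x12,x19,x21} U36={x12,x14,x30} U45={x6,x16,x29} U46={x1,x5,x14,x26} U56={x8,x12,x23}
  U123={x17} U126={x27} U134={x34} U145={x16} U156={x8} U235={x19} U245={x29} U246={x5} U346={x14} U356={x12}
C dims 6,15,10; δ0: rk 6, SNF 1^5·2; δ1: rk 9, SNF 1^9
degree 0: 6−6−0 = 0 → Ȟ^0 ≅ 0
degree 1: 15−9−6 = 0 plus torsion [2] → Ȟ^1 ≅ Z/2
degree 2: 10−0−9 = 1 → Ȟ^2 ≅ Z

Ȟ^0 = 0, Ȟ^1 = Z/2 and Ȟ^2 = Z


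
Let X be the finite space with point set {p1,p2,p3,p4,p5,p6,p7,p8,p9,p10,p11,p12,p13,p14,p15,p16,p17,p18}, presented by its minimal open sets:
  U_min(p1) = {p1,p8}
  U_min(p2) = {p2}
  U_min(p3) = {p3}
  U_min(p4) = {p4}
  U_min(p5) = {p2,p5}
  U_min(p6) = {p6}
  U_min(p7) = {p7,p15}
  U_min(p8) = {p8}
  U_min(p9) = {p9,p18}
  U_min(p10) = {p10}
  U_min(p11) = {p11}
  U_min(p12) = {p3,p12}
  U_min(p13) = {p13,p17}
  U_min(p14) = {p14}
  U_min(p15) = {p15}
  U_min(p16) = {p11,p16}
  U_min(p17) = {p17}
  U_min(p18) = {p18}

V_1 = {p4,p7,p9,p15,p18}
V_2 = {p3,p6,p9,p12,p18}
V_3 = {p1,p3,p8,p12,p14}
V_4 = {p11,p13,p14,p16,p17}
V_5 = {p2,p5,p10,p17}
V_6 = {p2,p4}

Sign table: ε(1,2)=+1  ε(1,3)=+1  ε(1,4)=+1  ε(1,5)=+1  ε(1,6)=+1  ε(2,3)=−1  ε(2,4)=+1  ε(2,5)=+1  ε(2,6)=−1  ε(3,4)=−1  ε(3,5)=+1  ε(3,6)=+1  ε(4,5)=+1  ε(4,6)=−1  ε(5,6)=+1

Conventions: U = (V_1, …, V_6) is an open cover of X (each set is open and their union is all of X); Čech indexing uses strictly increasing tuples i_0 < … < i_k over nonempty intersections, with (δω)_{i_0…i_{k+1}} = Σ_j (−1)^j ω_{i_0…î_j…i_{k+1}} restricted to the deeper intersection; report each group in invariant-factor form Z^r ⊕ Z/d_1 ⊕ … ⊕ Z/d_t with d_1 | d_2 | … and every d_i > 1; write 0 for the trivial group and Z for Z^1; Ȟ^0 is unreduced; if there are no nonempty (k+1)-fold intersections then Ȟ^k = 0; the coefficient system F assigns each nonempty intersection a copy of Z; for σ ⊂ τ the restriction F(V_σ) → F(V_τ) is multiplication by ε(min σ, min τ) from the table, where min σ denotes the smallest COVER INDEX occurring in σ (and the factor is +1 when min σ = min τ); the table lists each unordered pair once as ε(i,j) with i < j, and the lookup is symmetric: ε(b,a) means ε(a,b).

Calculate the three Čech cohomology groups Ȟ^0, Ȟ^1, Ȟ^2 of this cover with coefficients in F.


nonempty overlaps:
  V12={p9,p18} V16={p4} V23={p3,p12} V34={p14} V45={p17} V56={p2}
C dims 6,6; δ0: rk 5, SNF 1^5
degree 0: 6−5−0 = 1 → Ȟ^0 ≅ Z
degree 1: 6−0−5 = 1 → Ȟ^1 ≅ Z
degree 2: 0−0−0 = 0 → Ȟ^2 ≅ 0

Ȟ^0 ≅ Z; Ȟ^1 ≅ Z; Ȟ^2 ≅ 0


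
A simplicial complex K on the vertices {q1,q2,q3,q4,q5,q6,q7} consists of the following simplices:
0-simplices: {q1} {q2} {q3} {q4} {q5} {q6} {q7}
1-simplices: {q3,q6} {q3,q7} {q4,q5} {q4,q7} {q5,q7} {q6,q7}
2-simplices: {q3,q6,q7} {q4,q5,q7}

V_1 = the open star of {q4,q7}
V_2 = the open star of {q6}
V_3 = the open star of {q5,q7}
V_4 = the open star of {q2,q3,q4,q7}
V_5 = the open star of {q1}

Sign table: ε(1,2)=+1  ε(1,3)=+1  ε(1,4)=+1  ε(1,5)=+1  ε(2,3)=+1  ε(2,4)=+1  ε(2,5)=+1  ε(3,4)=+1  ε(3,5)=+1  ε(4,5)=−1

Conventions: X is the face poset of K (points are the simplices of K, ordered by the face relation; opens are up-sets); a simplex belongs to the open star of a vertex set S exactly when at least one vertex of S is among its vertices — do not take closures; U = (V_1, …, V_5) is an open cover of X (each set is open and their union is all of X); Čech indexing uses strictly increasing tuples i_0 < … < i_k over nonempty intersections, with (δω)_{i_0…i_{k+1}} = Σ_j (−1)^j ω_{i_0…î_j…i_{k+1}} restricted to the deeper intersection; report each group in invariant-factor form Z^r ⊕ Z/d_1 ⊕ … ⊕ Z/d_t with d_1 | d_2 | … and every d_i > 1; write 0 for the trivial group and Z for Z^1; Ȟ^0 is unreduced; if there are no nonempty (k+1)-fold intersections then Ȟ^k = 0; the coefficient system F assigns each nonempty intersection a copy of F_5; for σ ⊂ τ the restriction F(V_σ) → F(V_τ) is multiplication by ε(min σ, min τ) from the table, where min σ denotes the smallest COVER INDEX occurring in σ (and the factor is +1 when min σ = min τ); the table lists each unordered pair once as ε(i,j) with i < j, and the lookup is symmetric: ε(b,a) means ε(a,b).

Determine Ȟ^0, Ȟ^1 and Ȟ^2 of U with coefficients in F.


cover nerve:
  V1={{q4},{q7},{q3,q7},{q4,q5},{q4,q7},{q5,q7},{q6,q7},{q3,q6,q7},{q4,q5,q7}} V2={{q6},{q3,q6},{q6,q7},{q3,q6,q7}} V3={{q5},{q7},{q3,q7},{q4,q5},{q4,q7},{q5,q7},{q6,q7},{q3,q6,q7},{q4,q5,q7}} V4={{q2},{q3},{q4},{q7},{q3,q6},{q3,q7},{q4,q5},{q4,q7},{q5,q7},{q6,q7},{q3,q6,q7},{q4,q5,q7}} V5={{q1}}
  V12={{q6,q7},{q3,q6,q7}} V13={{q7},{q3,q7},{q4,q5},{q4,q7},{q5,q7},{q6,q7},{q3,q6,q7},{q4,q5,q7}} V14={{q4},{q7},{q3,q7},{q4,q5},{q4,q7},{q5,q7},{q6,q7},{q3,q6,q7},{q4,q5,q7}} V23={{q6,q7},{q3,q6,q7}} V24={{q3,q6},{q6,q7},{q3,q6,q7}} V34={{q7},{q3,q7},{q4,q5},{q4,q7},{q5,q7},{q6,q7},{q3,q6,q7},{q4,q5,q7}}
  V123={{q6,q7},{q3,q6,q7}} V124={{q6,q7},{q3,q6,q7}} V134={{q7},{q3,q7},{q4,q5},{q4,q7},{q5,q7},{q6,q7},{q3,q6,q7},{q4,q5,q7}} V234={{q6,q7},{q3,q6,q7}}
  V1234={{q6,q7},{q3,q6,q7}}
C dims 5,6,4,1; δ0: rk_F5 3; δ1: rk_F5 3; δ2: rk_F5 1
Ȟ^0: (5−3)−0=2 ⇒ Z/5 ⊕ Z/5
Ȟ^1: (6−3)−3=0 ⇒ 0
Ȟ^2: (4−1)−3=0 ⇒ 0

Ȟ^0 = Z/5 ⊕ Z/5; Ȟ^1 = 0; Ȟ^2 = 0


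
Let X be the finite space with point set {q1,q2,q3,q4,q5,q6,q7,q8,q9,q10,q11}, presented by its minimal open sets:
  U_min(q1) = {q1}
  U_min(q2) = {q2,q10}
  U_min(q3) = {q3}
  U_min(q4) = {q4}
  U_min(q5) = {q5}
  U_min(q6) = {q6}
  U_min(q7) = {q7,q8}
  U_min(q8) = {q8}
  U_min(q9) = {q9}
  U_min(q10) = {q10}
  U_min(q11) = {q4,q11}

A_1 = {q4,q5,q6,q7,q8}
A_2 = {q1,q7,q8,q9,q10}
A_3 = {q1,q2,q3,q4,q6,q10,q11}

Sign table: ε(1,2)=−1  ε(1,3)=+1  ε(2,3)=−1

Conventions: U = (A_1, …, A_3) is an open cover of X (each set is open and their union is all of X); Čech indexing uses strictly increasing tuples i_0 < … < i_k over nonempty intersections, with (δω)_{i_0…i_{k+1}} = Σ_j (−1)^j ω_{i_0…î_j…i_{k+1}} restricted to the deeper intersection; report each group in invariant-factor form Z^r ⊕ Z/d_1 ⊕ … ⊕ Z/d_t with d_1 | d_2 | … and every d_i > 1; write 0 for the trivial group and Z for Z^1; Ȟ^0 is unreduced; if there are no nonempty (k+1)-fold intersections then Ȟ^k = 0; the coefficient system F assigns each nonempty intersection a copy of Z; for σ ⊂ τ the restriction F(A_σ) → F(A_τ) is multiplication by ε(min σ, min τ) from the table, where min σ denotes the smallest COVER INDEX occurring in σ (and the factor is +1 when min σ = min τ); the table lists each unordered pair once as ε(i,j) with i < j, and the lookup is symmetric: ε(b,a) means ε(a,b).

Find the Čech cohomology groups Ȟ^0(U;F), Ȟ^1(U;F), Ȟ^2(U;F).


nonempty intersections:
  A12={q7,q8} A13={q4,q6} A23={q1,q10}
C dims 3,3; δ0: rk 2, SNF 1^2
Ȟ^0: (3−2)−0=1 ⇒ Z
Ȟ^1: (3−0)−2=1 ⇒ Z
Ȟ^2: (0−0)−0=0 ⇒ 0

Ȟ^0 = Z,  Ȟ^1 = Z,  Ȟ^2 = 0


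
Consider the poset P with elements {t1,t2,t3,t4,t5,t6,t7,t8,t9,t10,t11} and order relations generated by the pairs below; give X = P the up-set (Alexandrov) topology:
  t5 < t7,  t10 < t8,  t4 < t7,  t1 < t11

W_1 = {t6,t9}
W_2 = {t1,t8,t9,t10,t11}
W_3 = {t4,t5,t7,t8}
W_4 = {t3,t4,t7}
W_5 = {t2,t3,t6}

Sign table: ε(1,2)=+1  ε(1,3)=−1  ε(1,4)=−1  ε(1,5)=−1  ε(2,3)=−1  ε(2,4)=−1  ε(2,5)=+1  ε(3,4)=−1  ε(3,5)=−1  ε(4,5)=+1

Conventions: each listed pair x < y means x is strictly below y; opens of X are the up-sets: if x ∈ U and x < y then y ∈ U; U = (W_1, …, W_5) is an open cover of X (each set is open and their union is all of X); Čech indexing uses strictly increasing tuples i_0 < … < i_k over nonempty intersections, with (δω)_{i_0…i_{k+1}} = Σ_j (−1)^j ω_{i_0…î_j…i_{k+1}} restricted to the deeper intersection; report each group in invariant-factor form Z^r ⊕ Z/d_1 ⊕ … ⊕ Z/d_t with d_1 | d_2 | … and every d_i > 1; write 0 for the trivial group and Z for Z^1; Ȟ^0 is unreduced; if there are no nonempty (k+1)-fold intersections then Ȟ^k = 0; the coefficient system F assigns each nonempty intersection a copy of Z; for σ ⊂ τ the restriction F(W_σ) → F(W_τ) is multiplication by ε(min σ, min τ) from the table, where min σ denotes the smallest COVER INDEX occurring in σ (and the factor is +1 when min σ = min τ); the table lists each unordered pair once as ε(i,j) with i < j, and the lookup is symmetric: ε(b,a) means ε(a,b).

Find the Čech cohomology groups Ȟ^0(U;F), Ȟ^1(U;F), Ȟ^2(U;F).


Ȟ^0 = 0; Ȟ^1 = Z/2; Ȟ^2 = 0

nonempty intersections:
  W12={t9} W15={t6} W23={t8} W34={t4,t7} W45={t3}
C dims 5,5; δ0: rk 5, SNF 1^4·2
Ȟ^0: (5−5)−0=0 ⇒ 0
Ȟ^1: (5−0)−5=0 plus torsion [2] ⇒ Z/2
Ȟ^2: (0−0)−0=0 ⇒ 0


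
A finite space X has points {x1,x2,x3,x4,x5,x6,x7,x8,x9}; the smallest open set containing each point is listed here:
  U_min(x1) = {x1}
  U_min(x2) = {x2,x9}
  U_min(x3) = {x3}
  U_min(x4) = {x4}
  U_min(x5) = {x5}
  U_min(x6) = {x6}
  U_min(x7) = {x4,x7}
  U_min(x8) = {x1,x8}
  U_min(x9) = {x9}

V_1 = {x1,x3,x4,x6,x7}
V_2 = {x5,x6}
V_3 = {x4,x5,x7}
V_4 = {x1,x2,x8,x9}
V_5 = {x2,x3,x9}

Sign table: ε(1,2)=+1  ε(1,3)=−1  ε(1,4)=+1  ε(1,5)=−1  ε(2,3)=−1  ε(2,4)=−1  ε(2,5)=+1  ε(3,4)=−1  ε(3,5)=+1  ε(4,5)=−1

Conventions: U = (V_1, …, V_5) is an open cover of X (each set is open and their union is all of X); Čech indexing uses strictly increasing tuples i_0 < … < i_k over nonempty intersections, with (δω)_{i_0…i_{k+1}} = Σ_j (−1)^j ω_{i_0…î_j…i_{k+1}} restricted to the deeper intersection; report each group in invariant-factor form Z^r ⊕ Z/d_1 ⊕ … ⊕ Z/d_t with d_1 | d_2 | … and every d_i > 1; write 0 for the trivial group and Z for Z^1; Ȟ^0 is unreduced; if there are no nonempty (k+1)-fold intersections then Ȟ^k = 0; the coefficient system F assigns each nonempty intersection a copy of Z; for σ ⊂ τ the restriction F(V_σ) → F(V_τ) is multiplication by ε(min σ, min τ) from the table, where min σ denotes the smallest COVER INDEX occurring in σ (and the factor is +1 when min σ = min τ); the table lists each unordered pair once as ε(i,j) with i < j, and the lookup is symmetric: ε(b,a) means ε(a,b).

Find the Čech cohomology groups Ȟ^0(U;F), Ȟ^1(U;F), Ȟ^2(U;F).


nerve of the cover:
  V12={x6} V13={x4,x7} V14={x1} V15={x3} V23={x5} V45={x2,x9}
C dims 5,6; δ0: rk 4, SNF 1^4
Ȟ^0 = (5 − 4) − 0 = 1, so Ȟ^0 ≅ Z
Ȟ^1 = (6 − 0) − 4 = 2, so Ȟ^1 ≅ Z^2
Ȟ^2 = (0 − 0) − 0 = 0, so Ȟ^2 ≅ 0

Ȟ^0 = Z, Ȟ^1 = Z^2, Ȟ^2 = 0


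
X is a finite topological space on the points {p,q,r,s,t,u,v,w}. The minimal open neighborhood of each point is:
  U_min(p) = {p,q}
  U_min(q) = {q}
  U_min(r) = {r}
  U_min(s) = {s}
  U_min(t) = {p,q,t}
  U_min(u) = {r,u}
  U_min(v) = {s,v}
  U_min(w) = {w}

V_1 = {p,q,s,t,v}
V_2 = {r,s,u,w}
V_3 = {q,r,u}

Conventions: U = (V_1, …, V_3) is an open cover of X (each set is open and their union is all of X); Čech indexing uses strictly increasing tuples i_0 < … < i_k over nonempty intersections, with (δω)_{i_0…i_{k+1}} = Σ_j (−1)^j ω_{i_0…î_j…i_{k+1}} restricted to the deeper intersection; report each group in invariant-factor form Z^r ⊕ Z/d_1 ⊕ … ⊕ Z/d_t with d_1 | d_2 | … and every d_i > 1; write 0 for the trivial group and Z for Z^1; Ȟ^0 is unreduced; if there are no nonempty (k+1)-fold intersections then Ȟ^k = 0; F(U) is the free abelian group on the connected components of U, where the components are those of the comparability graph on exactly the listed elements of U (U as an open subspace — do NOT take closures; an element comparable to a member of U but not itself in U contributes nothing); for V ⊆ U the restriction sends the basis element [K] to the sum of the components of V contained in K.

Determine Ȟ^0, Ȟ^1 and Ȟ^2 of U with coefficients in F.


Ȟ^0(U;F) ≅ Z^4; Ȟ^1(U;F) ≅ 0; Ȟ^2(U;F) ≅ 0

cover nerve:
  V12={s} V13={q} V23={r,u}
components per intersection:
  V1: {p,q,t} {s,v}
  V2: {r,u} {s} {w}
  V3: {q} {r,u}
  V12: {s}
  V13: {q}
  V23: {r,u}
C dims 7,3; δ0: rk 3, SNF 1^3
Ȟ^0: (7−3)−0=4 ⇒ Z^4
Ȟ^1: (3−0)−3=0 ⇒ 0
Ȟ^2: (0−0)−0=0 ⇒ 0


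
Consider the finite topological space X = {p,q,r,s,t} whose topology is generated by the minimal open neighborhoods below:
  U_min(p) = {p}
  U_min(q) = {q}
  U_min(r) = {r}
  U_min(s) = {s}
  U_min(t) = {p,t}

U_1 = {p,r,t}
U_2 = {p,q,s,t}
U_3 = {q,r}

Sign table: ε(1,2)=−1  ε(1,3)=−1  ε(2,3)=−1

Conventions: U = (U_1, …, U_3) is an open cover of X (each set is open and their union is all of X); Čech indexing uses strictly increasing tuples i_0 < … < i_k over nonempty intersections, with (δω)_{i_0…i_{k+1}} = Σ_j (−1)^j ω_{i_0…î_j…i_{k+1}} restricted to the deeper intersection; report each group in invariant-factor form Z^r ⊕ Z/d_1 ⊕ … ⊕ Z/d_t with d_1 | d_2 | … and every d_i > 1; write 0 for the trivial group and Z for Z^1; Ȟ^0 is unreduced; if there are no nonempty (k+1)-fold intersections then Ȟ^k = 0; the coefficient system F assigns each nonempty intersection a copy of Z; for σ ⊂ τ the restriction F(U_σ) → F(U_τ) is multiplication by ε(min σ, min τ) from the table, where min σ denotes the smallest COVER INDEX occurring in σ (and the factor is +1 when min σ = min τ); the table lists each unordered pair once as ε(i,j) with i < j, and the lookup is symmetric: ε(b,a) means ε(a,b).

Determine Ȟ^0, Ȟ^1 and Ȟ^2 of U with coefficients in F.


nonempty intersections:
  U12={p,t} U13={r} U23={q}
C dims 3,3; δ0: rk 3, SNF 1^2·2
Ȟ^0: (3−3)−0=0 ⇒ 0
Ȟ^1: (3−0)−3=0 plus torsion [2] ⇒ Z/2
Ȟ^2: (0−0)−0=0 ⇒ 0

Ȟ^0(U;F) ≅ 0,  Ȟ^1(U;F) ≅ Z/2,  Ȟ^2(U;F) ≅ 0


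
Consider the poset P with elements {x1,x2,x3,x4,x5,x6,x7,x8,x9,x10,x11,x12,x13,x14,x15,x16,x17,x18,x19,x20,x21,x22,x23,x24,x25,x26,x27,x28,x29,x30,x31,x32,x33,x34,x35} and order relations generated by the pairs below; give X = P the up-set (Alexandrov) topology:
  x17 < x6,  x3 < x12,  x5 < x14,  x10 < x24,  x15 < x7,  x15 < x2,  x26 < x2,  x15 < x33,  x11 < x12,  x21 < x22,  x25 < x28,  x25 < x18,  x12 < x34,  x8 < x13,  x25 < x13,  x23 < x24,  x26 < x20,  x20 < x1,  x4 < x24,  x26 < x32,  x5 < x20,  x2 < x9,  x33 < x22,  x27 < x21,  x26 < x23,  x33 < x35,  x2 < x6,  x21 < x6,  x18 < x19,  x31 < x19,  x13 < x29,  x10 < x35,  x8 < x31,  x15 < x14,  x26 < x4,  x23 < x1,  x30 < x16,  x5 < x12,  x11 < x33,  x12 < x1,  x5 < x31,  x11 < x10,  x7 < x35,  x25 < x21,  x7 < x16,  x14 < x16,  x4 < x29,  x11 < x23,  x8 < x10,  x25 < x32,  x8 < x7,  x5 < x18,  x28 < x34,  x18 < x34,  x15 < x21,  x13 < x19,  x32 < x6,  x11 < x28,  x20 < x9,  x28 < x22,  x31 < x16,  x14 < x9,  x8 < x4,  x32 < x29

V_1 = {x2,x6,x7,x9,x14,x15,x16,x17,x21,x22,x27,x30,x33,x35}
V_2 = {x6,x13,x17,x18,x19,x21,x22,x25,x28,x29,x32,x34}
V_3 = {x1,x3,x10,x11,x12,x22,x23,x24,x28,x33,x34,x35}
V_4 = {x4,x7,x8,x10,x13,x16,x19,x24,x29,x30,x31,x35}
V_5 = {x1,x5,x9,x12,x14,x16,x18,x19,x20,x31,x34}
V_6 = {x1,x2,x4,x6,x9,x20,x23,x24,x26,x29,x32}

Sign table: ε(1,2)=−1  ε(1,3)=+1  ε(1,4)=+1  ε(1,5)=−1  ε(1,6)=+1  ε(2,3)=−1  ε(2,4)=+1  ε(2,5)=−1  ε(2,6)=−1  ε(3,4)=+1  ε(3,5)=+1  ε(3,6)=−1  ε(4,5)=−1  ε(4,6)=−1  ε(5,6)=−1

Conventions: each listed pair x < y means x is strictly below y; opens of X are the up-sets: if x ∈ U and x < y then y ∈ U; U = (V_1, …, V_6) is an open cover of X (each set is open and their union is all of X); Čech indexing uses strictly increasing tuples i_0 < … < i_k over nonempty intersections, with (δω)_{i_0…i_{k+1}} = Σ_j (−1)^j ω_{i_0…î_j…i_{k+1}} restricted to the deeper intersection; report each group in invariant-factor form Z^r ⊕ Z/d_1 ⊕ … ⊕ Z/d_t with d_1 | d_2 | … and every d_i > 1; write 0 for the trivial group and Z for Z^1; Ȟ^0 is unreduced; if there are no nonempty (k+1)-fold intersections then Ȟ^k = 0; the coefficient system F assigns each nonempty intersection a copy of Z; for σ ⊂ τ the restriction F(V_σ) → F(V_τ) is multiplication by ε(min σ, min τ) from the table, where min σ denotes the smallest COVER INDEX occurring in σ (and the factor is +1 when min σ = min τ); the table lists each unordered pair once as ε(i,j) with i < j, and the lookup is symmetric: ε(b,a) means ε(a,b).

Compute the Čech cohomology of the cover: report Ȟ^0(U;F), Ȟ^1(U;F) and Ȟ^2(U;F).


nonempty intersections:
  V12={x6,x17,x21,x22} V13={x22,x33,x35} V14={x7,x16,x30,x35} V15={x9,x14,x16} V16={x2,x6,x9} V23={x22,x28,x34} V24={x13,x19,x29} V25={x18,x19,x34} V26={x6,x29,x32} V34={x10,x24,x35} V35={x1,x12,x34} V36={x1,x23,x24} V45={x16,x19,x31} V46={x4,x24,x29} V56={x1,x9,x20}
  V123={x22} V126={x6} V134={x35} V145={x16} V156={x9} V235={x34} V245={x19} V246={x29} V346={x24} V356={x1}
C dims 6,15,10; δ0: rk 6, SNF 1^5·2; δ1: rk 9, SNF 1^9
Ȟ^0: (6−6)−0=0 ⇒ 0
Ȟ^1: (15−9)−6=0 plus torsion [2] ⇒ Z/2
Ȟ^2: (10−0)−9=1 ⇒ Z

Ȟ^0 ≅ 0,  Ȟ^1 ≅ Z/2,  Ȟ^2 ≅ Z


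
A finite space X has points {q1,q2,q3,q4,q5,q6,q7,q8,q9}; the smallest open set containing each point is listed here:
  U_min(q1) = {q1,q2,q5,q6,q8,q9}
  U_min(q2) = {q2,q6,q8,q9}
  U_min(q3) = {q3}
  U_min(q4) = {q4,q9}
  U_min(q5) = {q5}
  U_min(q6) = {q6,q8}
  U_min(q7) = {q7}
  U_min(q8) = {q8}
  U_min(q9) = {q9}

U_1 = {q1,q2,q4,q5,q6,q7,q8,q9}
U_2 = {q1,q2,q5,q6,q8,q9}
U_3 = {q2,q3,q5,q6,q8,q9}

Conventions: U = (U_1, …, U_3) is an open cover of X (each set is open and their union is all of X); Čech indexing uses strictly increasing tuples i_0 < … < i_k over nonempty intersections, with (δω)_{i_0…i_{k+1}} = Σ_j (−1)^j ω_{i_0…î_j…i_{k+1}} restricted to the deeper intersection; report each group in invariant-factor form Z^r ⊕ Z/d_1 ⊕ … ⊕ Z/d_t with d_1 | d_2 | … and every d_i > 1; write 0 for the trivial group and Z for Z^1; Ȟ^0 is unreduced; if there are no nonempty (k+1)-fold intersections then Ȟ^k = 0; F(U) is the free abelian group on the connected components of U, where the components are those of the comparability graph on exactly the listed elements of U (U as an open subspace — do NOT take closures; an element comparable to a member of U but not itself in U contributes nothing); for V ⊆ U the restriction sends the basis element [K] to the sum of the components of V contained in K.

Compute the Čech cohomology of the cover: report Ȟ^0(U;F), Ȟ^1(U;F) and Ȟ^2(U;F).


Ȟ^0(U;F) ≅ Z^3, Ȟ^1(U;F) ≅ 0, Ȟ^2(U;F) ≅ 0

nerve of the cover:
  U12={q1,q2,q5,q6,q8,q9} U13={q2,q5,q6,q8,q9} U23={q2,q5,q6,q8,q9}
  U123={q2,q5,q6,q8,q9}
components per intersection:
  U1: {q1,q2,q4,q5,q6,q8,q9} {q7}
  U2: {q1,q2,q5,q6,q8,q9}
  U3: {q2,q6,q8,q9} {q3} {q5}
  U12: {q1,q2,q5,q6,q8,q9}
  U13: {q2,q6,q8,q9} {q5}
  U23: {q2,q6,q8,q9} {q5}
  U123: {q2,q6,q8,q9} {q5}
C dims 6,5,2; δ0: rk 3, SNF 1^3; δ1: rk 2, SNF 1^2
Ȟ^0 = (6 − 3) − 0 = 3, so Ȟ^0 ≅ Z^3
Ȟ^1 = (5 − 2) − 3 = 0, so Ȟ^1 ≅ 0
Ȟ^2 = (2 − 0) − 2 = 0, so Ȟ^2 ≅ 0


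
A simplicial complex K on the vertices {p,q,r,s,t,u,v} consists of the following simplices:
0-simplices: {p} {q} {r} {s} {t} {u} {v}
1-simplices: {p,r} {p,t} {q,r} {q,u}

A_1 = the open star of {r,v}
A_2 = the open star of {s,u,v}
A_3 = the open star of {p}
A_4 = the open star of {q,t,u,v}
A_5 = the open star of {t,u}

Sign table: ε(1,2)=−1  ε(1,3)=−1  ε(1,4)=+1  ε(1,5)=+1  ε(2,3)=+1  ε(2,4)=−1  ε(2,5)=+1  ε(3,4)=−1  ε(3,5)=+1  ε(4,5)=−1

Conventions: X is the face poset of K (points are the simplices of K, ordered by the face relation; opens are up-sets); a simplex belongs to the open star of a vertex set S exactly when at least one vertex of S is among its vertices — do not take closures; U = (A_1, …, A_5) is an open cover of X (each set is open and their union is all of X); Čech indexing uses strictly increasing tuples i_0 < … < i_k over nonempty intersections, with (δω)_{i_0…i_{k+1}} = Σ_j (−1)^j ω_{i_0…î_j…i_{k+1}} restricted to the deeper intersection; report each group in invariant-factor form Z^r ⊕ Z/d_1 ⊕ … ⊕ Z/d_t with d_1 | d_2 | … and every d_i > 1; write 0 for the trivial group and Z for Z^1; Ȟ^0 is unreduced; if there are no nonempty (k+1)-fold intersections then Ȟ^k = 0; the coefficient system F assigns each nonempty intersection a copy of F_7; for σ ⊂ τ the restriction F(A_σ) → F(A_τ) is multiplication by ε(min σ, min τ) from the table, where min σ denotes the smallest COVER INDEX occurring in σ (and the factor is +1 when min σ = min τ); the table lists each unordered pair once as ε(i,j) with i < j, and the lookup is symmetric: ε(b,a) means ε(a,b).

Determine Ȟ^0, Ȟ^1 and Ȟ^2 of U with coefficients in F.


nonempty intersections:
  A1={{r},{v},{p,r},{q,r}} A2={{s},{u},{v},{q,u}} A3={{p},{p,r},{p,t}} A4={{q},{t},{u},{v},{p,t},{q,r},{q,u}} A5={{t},{u},{p,t},{q,u}}
  A12={{v}} A13={{p,r}} A14={{v},{q,r}} A24={{u},{v},{q,u}} A25={{u},{q,u}} A34={{p,t}} A35={{p,t}} A45={{t},{u},{p,t},{q,u}}
  A124={{v}} A245={{u},{q,u}} A345={{p,t}}
C dims 5,8,3; δ0: rk_F7 4; δ1: rk_F7 3
Ȟ^0: (5−4)−0=1 ⇒ Z/7
Ȟ^1: (8−3)−4=1 ⇒ Z/7
Ȟ^2: (3−0)−3=0 ⇒ 0

Ȟ^0(U;F) ≅ Z/7,  Ȟ^1(U;F) ≅ Z/7,  Ȟ^2(U;F) ≅ 0
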